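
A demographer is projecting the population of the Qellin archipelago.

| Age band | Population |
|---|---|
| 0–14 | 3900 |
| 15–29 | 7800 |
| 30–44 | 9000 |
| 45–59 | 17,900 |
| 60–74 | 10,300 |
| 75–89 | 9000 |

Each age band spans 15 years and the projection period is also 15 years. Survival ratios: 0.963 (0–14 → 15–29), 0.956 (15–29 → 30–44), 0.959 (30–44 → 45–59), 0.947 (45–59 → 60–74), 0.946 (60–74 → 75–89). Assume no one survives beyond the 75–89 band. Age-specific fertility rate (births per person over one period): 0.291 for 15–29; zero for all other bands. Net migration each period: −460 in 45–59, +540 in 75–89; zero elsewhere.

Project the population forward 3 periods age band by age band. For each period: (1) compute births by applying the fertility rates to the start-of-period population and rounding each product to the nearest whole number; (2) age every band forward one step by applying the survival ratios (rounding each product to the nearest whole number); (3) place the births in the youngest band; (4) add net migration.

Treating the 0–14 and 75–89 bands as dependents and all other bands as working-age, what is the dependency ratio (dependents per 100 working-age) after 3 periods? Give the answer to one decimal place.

Call the groups 1 to 6, youngest first.
Period 1.
Births: 7800 × 0.291 = 2270
Group 2: 3900 × 0.963 = 3756
Group 3: 7800 × 0.956 = 7457
Group 4: 9000 × 0.959 = 8631
Group 5: 17900 × 0.947 = 16951
Group 6: 10300 × 0.946 = 9744
Net migration: Group 4 − 460 → 8171; Group 6 + 540 → 10284
Population now: 0–14=2270, 15–29=3756, 30–44=7457, 45–59=8171, 60–74=16951, 75–89=10284
Period 2.
Births: 3756 × 0.291 = 1093
Group 2: 2270 × 0.963 = 2186
Group 3: 3756 × 0.956 = 3591
Group 4: 7457 × 0.959 = 7151
Group 5: 8171 × 0.947 = 7738
Group 6: 16951 × 0.946 = 16036
Net migration: Group 4 − 460 → 6691; Group 6 + 540 → 16576
Population now: 0–14=1093, 15–29=2186, 30–44=3591, 45–59=6691, 60–74=7738, 75–89=16576
Period 3.
Births: 2186 × 0.291 = 636
Group 2: 1093 × 0.963 = 1053
Group 3: 2186 × 0.956 = 2090
Group 4: 3591 × 0.959 = 3444
Group 5: 6691 × 0.947 = 6336
Group 6: 7738 × 0.946 = 7320
Net migration: Group 4 − 460 → 2984; Group 6 + 540 → 7860
Population now: 0–14=636, 15–29=1053, 30–44=2090, 45–59=2984, 60–74=6336, 75–89=7860
Dependents (band 0–14 + band 75–89) = 636 + 7860 = 8496; working-age = 12463; ratio = 8496/12463 × 100 = 68.2

68.2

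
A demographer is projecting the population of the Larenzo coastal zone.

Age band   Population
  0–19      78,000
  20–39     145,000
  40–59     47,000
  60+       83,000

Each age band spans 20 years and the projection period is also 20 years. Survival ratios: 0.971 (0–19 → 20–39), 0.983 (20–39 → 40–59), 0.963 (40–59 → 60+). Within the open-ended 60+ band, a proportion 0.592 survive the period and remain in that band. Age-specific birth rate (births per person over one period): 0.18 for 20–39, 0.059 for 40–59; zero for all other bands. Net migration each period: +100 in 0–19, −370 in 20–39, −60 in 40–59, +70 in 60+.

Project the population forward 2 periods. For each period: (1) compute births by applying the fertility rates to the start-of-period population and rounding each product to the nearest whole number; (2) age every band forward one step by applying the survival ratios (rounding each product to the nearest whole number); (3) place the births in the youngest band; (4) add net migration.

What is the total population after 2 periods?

317059

(Bands numbered youngest = 1 to oldest = 4.)
— Period 1 —
Births: 145000 × 0.18 = 26100, 47000 × 0.059 = 2773 → total 28873
Band 2: 78000 × 0.971 = 75738
Band 3: 145000 × 0.983 = 142535
Band 4: 47000 × 0.963 + 83000 × 0.592 = 45261 + 49136 = 94397
Net migration: Band 1 + 100 → 28973; Band 2 − 370 → 75368; Band 3 − 60 → 142475; Band 4 + 70 → 94467
Population now: 0–19=28973, 20–39=75368, 40–59=142475, 60+=94467
— Period 2 —
Births: 75368 × 0.18 = 13566, 142475 × 0.059 = 8406 → total 21972
Band 2: 28973 × 0.971 = 28133
Band 3: 75368 × 0.983 = 74087
Band 4: 142475 × 0.963 + 94467 × 0.592 = 137203 + 55924 = 193127
Net migration: Band 1 + 100 → 22072; Band 2 − 370 → 27763; Band 3 − 60 → 74027; Band 4 + 70 → 193197
Population now: 0–19=22072, 20–39=27763, 40–59=74027, 60+=193197
Total after period 2: 22072 + 27763 + 74027 + 193197 = 317059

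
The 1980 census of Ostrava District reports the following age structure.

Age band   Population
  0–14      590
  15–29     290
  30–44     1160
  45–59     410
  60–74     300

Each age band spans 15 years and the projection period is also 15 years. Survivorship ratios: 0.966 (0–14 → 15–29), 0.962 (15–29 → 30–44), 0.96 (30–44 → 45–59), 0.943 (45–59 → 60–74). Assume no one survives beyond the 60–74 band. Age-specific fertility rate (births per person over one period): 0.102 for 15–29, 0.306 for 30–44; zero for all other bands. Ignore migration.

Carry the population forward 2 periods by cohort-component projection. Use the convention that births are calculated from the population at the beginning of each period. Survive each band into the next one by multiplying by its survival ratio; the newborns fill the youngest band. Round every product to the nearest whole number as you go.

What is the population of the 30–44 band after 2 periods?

548

Numbering the groups 1..5 from youngest to oldest:
Period 1:
Births: 290 * 0.102 = 30  |  1160 * 0.306 = 355 → 385
Group 2: 590 * 0.966 = 570
Group 3: 290 * 0.962 = 279
Group 4: 1160 * 0.96 = 1114
Group 5: 410 * 0.943 = 387
→ [385, 570, 279, 1114, 387]
Period 2:
Births: 570 * 0.102 = 58  |  279 * 0.306 = 85 → 143
Group 2: 385 * 0.966 = 372
Group 3: 570 * 0.962 = 548
Group 4: 279 * 0.96 = 268
Group 5: 1114 * 0.943 = 1051
→ [143, 372, 548, 268, 1051]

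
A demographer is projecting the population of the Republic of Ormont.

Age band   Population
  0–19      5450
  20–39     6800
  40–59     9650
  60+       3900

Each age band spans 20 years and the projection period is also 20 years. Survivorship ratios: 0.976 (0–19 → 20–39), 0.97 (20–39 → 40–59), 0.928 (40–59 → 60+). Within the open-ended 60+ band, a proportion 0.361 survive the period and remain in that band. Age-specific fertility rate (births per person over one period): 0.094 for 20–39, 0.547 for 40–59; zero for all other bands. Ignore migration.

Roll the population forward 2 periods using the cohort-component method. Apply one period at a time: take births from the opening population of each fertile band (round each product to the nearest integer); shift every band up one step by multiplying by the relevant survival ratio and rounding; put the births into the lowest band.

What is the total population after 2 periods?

Call the bands 1 to 4, youngest first.
After projecting period 1:
Births: 6800 * 0.094 = 639, 9650 * 0.547 = 5279 — total 5918
Band 2: 5450 * 0.976 = 5319
Band 3: 6800 * 0.97 = 6596
Band 4: 9650 * 0.928 + 3900 * 0.361 = 8955 + 1408 = 10363
Giving 5918 / 5319 / 6596 / 10363.
After projecting period 2:
Births: 5319 * 0.094 = 500, 6596 * 0.547 = 3608 — total 4108
Band 2: 5918 * 0.976 = 5776
Band 3: 5319 * 0.97 = 5159
Band 4: 6596 * 0.928 + 10363 * 0.361 = 6121 + 3741 = 9862
Giving 4108 / 5776 / 5159 / 9862.
Total after period 2: 4108 + 5776 + 5159 + 9862 = 24905

24905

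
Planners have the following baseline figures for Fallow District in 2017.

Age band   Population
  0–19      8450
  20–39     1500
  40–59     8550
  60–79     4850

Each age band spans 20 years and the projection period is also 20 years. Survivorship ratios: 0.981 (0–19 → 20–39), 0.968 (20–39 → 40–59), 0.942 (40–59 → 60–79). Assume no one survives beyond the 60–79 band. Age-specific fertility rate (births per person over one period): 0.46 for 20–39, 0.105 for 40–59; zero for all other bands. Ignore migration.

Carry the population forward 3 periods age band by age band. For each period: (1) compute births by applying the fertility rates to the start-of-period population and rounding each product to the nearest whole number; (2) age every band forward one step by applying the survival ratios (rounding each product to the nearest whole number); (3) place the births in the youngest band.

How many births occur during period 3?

Period 1.
Births: 1500 × 0.46 = 690  |  8550 × 0.105 = 898 ⇒ total 1588
20–39: 8450 × 0.981 = 8289
40–59: 1500 × 0.968 = 1452
60–79: 8550 × 0.942 = 8054
→ [1588, 8289, 1452, 8054]
Period 2.
Births: 8289 × 0.46 = 3813  |  1452 × 0.105 = 152 ⇒ total 3965
20–39: 1588 × 0.981 = 1558
40–59: 8289 × 0.968 = 8024
60–79: 1452 × 0.942 = 1368
→ [3965, 1558, 8024, 1368]
Period 3.
Births: 1558 × 0.46 = 717  |  8024 × 0.105 = 843 ⇒ total 1560
20–39: 3965 × 0.981 = 3890
40–59: 1558 × 0.968 = 1508
60–79: 8024 × 0.942 = 7559
→ [1560, 3890, 1508, 7559]

1560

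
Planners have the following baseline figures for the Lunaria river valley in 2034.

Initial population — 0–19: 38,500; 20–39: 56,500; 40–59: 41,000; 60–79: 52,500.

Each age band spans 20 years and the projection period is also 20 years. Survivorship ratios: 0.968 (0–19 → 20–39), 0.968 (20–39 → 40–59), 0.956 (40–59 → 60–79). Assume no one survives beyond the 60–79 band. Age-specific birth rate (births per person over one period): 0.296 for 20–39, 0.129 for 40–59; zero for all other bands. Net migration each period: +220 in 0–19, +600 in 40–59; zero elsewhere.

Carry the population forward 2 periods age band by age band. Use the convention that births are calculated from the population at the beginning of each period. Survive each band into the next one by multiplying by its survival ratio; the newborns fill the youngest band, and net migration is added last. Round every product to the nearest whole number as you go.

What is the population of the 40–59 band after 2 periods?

36675

After projecting period 1:
Births: 56500 * 0.296 = 16724, 41000 * 0.129 = 5289 → 22013
20–39: 38500 * 0.968 = 37268
40–59: 56500 * 0.968 = 54692
60–79: 41000 * 0.956 = 39196
Net migration: 0–19 + 220 → 22233; 40–59 + 600 → 55292
→ [22233, 37268, 55292, 39196]
After projecting period 2:
Births: 37268 * 0.296 = 11031, 55292 * 0.129 = 7133 → 18164
20–39: 22233 * 0.968 = 21522
40–59: 37268 * 0.968 = 36075
60–79: 55292 * 0.956 = 52859
Net migration: 0–19 + 220 → 18384; 40–59 + 600 → 36675
→ [18384, 21522, 36675, 52859]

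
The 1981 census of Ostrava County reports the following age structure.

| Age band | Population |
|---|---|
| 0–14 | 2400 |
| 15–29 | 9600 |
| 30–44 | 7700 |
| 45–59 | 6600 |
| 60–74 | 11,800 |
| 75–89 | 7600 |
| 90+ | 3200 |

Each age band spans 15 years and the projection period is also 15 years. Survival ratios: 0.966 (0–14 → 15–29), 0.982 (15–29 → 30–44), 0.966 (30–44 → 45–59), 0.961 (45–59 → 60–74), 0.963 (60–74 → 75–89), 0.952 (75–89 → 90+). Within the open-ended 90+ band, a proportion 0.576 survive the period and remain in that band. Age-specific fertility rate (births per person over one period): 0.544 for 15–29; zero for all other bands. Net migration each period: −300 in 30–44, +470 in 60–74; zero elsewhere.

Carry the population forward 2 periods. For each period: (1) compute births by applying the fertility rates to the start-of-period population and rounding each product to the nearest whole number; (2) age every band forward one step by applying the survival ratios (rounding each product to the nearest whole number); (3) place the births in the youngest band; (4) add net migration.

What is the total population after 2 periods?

[period 1]
Births: 9600 × 0.544 = 5222
15–29: 2400 × 0.966 = 2318
30–44: 9600 × 0.982 = 9427
45–59: 7700 × 0.966 = 7438
60–74: 6600 × 0.961 = 6343
75–89: 11800 × 0.963 = 11363
90+: 7600 × 0.952 + 3200 × 0.576 = 7235 + 1843 = 9078
Net migration: 30–44 − 300 → 9127; 60–74 + 470 → 6813
→ [5222, 2318, 9127, 7438, 6813, 11363, 9078]
[period 2]
Births: 2318 × 0.544 = 1261
15–29: 5222 × 0.966 = 5044
30–44: 2318 × 0.982 = 2276
45–59: 9127 × 0.966 = 8817
60–74: 7438 × 0.961 = 7148
75–89: 6813 × 0.963 = 6561
90+: 11363 × 0.952 + 9078 × 0.576 = 10818 + 5229 = 16047
Net migration: 30–44 − 300 → 1976; 60–74 + 470 → 7618
→ [1261, 5044, 1976, 8817, 7618, 6561, 16047]
Total after period 2: 1261 + 5044 + 1976 + 8817 + 7618 + 6561 + 16047 = 47324

47324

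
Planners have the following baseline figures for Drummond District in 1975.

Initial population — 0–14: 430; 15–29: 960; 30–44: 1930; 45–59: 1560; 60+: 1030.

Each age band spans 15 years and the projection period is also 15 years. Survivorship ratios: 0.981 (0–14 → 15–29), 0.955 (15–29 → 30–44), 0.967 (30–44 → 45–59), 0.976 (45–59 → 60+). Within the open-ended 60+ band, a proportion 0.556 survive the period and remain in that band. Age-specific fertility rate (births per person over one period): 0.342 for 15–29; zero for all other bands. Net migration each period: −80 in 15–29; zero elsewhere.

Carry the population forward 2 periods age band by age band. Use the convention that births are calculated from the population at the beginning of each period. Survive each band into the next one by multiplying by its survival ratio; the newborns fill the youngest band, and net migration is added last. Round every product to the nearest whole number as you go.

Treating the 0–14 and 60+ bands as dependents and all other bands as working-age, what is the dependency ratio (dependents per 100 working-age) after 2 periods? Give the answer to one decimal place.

Call the bands 1 to 5, youngest first.
After projecting period 1:
Births: 960 × 0.342 = 328
Band 2: 430 × 0.981 = 422
Band 3: 960 × 0.955 = 917
Band 4: 1930 × 0.967 = 1866
Band 5: 1560 × 0.976 + 1030 × 0.556 = 1523 + 573 = 2096
Net migration: Band 2 − 80 → 342
End of period: [328, 342, 917, 1866, 2096]
After projecting period 2:
Births: 342 × 0.342 = 117
Band 2: 328 × 0.981 = 322
Band 3: 342 × 0.955 = 327
Band 4: 917 × 0.967 = 887
Band 5: 1866 × 0.976 + 2096 × 0.556 = 1821 + 1165 = 2986
Net migration: Band 2 − 80 → 242
End of period: [117, 242, 327, 887, 2986]
Dependents (band 0–14 + band 60+) = 117 + 2986 = 3103; working-age = 1456; ratio = 3103/1456 × 100 = 213.1

213.1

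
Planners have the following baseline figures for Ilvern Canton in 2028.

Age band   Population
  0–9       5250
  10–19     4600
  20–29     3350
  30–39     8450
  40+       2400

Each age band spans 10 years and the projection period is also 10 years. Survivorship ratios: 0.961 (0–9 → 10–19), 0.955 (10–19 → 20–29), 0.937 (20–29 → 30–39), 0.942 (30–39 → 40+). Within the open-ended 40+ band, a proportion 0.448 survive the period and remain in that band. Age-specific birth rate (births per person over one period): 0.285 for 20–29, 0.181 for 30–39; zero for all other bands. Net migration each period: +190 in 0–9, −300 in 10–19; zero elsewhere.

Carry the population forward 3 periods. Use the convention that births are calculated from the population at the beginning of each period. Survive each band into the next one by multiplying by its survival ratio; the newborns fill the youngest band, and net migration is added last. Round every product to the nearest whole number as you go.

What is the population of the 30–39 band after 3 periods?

4246

[period 1]
Births: 3350 * 0.285 = 955  |  8450 * 0.181 = 1529 → 2484
10–19: 5250 * 0.961 = 5045
20–29: 4600 * 0.955 = 4393
30–39: 3350 * 0.937 = 3139
40+: 8450 * 0.942 + 2400 * 0.448 = 7960 + 1075 = 9035
Net migration: 0–9 + 190 → 2674; 10–19 − 300 → 4745
End of period: [2674, 4745, 4393, 3139, 9035]
[period 2]
Births: 4393 * 0.285 = 1252  |  3139 * 0.181 = 568 → 1820
10–19: 2674 * 0.961 = 2570
20–29: 4745 * 0.955 = 4531
30–39: 4393 * 0.937 = 4116
40+: 3139 * 0.942 + 9035 * 0.448 = 2957 + 4048 = 7005
Net migration: 0–9 + 190 → 2010; 10–19 − 300 → 2270
End of period: [2010, 2270, 4531, 4116, 7005]
[period 3]
Births: 4531 * 0.285 = 1291  |  4116 * 0.181 = 745 → 2036
10–19: 2010 * 0.961 = 1932
20–29: 2270 * 0.955 = 2168
30–39: 4531 * 0.937 = 4246
40+: 4116 * 0.942 + 7005 * 0.448 = 3877 + 3138 = 7015
Net migration: 0–9 + 190 → 2226; 10–19 − 300 → 1632
End of period: [2226, 1632, 2168, 4246, 7015]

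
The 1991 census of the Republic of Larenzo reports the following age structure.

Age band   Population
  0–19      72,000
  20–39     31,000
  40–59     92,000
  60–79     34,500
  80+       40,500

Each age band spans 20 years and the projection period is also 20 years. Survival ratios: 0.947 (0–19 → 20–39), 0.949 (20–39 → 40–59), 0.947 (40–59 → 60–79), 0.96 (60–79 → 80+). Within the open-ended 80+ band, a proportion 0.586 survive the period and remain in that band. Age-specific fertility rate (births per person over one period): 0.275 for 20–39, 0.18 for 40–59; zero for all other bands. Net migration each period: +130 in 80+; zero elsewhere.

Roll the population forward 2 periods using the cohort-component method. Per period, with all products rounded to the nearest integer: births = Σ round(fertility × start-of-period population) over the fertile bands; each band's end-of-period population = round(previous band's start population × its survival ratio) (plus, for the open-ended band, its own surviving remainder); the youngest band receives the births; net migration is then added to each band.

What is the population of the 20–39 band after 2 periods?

23755

Numbering the bands 1..5 from youngest to oldest:
— Period 1 —
Births: 31000 × 0.275 = 8525  |  92000 × 0.18 = 16560 → 25085
Band 2: 72000 × 0.947 = 68184
Band 3: 31000 × 0.949 = 29419
Band 4: 92000 × 0.947 = 87124
Band 5: 34500 × 0.96 + 40500 × 0.586 = 33120 + 23733 = 56853
Net migration: Band 5 + 130 → 56983
Giving 25085 / 68184 / 29419 / 87124 / 56983.
— Period 2 —
Births: 68184 × 0.275 = 18751  |  29419 × 0.18 = 5295 → 24046
Band 2: 25085 × 0.947 = 23755
Band 3: 68184 × 0.949 = 64707
Band 4: 29419 × 0.947 = 27860
Band 5: 87124 × 0.96 + 56983 × 0.586 = 83639 + 33392 = 117031
Net migration: Band 5 + 130 → 117161
Giving 24046 / 23755 / 64707 / 27860 / 117161.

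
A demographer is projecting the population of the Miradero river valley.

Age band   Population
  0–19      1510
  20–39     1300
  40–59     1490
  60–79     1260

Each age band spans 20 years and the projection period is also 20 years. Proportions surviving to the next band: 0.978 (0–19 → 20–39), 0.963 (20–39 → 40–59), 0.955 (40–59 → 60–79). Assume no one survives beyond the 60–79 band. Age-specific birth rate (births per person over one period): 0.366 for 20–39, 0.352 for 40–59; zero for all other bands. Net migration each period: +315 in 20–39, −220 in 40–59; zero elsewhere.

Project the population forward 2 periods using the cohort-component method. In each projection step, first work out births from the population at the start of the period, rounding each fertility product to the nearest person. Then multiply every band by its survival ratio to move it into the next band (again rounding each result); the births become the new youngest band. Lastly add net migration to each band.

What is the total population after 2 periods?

4804

Let band 1 be 0–19 through band 4 = 60–79.
Period 1.
Births: 1300 × 0.366 = 476, 1490 × 0.352 = 524 → total 1000
Band 2: 1510 × 0.978 = 1477
Band 3: 1300 × 0.963 = 1252
Band 4: 1490 × 0.955 = 1423
Net migration: Band 2 + 315 → 1792; Band 3 − 220 → 1032
→ [1000, 1792, 1032, 1423]
Period 2.
Births: 1792 × 0.366 = 656, 1032 × 0.352 = 363 → total 1019
Band 2: 1000 × 0.978 = 978
Band 3: 1792 × 0.963 = 1726
Band 4: 1032 × 0.955 = 986
Net migration: Band 2 + 315 → 1293; Band 3 − 220 → 1506
→ [1019, 1293, 1506, 986]
Total after period 2: 1019 + 1293 + 1506 + 986 = 4804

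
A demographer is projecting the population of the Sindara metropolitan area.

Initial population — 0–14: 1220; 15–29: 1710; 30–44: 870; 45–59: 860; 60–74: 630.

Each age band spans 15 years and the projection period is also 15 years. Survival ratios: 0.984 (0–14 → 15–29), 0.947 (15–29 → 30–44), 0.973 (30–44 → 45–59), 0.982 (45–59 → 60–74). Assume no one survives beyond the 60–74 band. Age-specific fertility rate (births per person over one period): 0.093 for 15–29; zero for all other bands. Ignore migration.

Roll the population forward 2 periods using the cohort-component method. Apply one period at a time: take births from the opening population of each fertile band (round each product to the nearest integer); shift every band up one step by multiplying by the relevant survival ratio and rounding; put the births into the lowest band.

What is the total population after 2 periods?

Call the groups 1 to 5, youngest first.
[period 1]
Births: 1710 * 0.093 = 159
Group 2: 1220 * 0.984 = 1200
Group 3: 1710 * 0.947 = 1619
Group 4: 870 * 0.973 = 847
Group 5: 860 * 0.982 = 845
Giving 159 / 1200 / 1619 / 847 / 845.
[period 2]
Births: 1200 * 0.093 = 112
Group 2: 159 * 0.984 = 156
Group 3: 1200 * 0.947 = 1136
Group 4: 1619 * 0.973 = 1575
Group 5: 847 * 0.982 = 832
Giving 112 / 156 / 1136 / 1575 / 832.
Total after period 2: 112 + 156 + 1136 + 1575 + 832 = 3811

3811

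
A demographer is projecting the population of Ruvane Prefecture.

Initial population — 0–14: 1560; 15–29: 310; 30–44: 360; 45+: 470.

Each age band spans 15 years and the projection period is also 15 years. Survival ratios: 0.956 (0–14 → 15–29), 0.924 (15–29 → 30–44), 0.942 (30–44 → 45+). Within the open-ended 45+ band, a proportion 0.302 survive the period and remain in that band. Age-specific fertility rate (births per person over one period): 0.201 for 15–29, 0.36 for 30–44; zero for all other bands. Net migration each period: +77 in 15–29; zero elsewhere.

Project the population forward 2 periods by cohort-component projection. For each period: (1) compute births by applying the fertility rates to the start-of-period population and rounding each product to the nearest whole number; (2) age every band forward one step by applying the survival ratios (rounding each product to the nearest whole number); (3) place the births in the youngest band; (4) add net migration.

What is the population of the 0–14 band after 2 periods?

418

Let group 1 be 0–14 through group 4 = 45+.
— Period 1 —
Births: 310 × 0.201 = 62 ; 360 × 0.36 = 130 → 192
Group 2: 1560 × 0.956 = 1491
Group 3: 310 × 0.924 = 286
Group 4: 360 × 0.942 + 470 × 0.302 = 339 + 142 = 481
Net migration: Group 2 + 77 → 1568
Giving 192 / 1568 / 286 / 481.
— Period 2 —
Births: 1568 × 0.201 = 315 ; 286 × 0.36 = 103 → 418
Group 2: 192 × 0.956 = 184
Group 3: 1568 × 0.924 = 1449
Group 4: 286 × 0.942 + 481 × 0.302 = 269 + 145 = 414
Net migration: Group 2 + 77 → 261
Giving 418 / 261 / 1449 / 414.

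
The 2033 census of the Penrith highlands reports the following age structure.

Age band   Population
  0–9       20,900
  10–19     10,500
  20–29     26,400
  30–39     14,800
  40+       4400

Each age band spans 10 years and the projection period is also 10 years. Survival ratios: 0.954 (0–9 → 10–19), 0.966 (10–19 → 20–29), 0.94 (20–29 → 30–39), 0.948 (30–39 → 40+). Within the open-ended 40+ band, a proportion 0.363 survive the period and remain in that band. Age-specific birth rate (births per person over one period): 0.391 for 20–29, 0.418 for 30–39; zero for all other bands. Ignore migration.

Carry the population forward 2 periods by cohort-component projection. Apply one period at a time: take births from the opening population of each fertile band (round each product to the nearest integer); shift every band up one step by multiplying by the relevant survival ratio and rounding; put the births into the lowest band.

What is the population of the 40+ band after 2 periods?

Period 1.
Births: 26400 * 0.391 = 10322, 14800 * 0.418 = 6186 ⇒ total 16508
10–19: 20900 * 0.954 = 19939
20–29: 10500 * 0.966 = 10143
30–39: 26400 * 0.94 = 24816
40+: 14800 * 0.948 + 4400 * 0.363 = 14030 + 1597 = 15627
→ [16508, 19939, 10143, 24816, 15627]
Period 2.
Births: 10143 * 0.391 = 3966, 24816 * 0.418 = 10373 ⇒ total 14339
10–19: 16508 * 0.954 = 15749
20–29: 19939 * 0.966 = 19261
30–39: 10143 * 0.94 = 9534
40+: 24816 * 0.948 + 15627 * 0.363 = 23526 + 5673 = 29199
→ [14339, 15749, 19261, 9534, 29199]

29199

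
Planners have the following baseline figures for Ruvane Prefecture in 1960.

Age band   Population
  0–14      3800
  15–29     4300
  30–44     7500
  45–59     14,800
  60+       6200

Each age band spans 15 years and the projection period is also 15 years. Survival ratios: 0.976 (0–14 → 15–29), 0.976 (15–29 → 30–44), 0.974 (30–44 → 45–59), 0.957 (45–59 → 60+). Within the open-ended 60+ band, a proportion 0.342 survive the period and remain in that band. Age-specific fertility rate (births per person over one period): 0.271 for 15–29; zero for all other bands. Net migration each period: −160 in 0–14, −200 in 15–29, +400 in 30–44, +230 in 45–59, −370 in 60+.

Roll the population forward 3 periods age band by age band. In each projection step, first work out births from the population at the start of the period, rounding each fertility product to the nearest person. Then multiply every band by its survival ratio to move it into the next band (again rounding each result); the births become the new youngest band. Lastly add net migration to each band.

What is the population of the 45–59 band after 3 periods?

Call the groups 1 to 5, youngest first.
After projecting period 1:
Births: 4300 × 0.271 = 1165
Group 2: 3800 × 0.976 = 3709
Group 3: 4300 × 0.976 = 4197
Group 4: 7500 × 0.974 = 7305
Group 5: 14800 × 0.957 + 6200 × 0.342 = 14164 + 2120 = 16284
Net migration: Group 1 − 160 → 1005; Group 2 − 200 → 3509; Group 3 + 400 → 4597; Group 4 + 230 → 7535; Group 5 − 370 → 15914
Giving 1005 / 3509 / 4597 / 7535 / 15914.
After projecting period 2:
Births: 3509 × 0.271 = 951
Group 2: 1005 × 0.976 = 981
Group 3: 3509 × 0.976 = 3425
Group 4: 4597 × 0.974 = 4477
Group 5: 7535 × 0.957 + 15914 × 0.342 = 7211 + 5443 = 12654
Net migration: Group 1 − 160 → 791; Group 2 − 200 → 781; Group 3 + 400 → 3825; Group 4 + 230 → 4707; Group 5 − 370 → 12284
Giving 791 / 781 / 3825 / 4707 / 12284.
After projecting period 3:
Births: 781 × 0.271 = 212
Group 2: 791 × 0.976 = 772
Group 3: 781 × 0.976 = 762
Group 4: 3825 × 0.974 = 3726
Group 5: 4707 × 0.957 + 12284 × 0.342 = 4505 + 4201 = 8706
Net migration: Group 1 − 160 → 52; Group 2 − 200 → 572; Group 3 + 400 → 1162; Group 4 + 230 → 3956; Group 5 − 370 → 8336
Giving 52 / 572 / 1162 / 3956 / 8336.

3956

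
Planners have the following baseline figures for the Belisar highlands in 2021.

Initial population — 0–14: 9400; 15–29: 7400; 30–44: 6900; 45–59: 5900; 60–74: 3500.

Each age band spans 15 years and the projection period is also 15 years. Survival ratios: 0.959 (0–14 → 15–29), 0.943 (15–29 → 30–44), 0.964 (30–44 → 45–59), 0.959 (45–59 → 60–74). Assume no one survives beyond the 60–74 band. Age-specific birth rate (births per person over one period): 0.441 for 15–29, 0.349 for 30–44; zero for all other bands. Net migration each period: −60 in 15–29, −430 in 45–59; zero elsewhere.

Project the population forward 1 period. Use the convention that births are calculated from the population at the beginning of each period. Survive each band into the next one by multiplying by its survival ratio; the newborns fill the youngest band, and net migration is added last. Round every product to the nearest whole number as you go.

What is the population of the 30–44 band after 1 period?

Period 1:
Births: 7400 × 0.441 = 3263 ; 6900 × 0.349 = 2408 ⇒ total 5671
15–29: 9400 × 0.959 = 9015
30–44: 7400 × 0.943 = 6978
45–59: 6900 × 0.964 = 6652
60–74: 5900 × 0.959 = 5658
Net migration: 15–29 − 60 → 8955; 45–59 − 430 → 6222
→ [5671, 8955, 6978, 6222, 5658]

6978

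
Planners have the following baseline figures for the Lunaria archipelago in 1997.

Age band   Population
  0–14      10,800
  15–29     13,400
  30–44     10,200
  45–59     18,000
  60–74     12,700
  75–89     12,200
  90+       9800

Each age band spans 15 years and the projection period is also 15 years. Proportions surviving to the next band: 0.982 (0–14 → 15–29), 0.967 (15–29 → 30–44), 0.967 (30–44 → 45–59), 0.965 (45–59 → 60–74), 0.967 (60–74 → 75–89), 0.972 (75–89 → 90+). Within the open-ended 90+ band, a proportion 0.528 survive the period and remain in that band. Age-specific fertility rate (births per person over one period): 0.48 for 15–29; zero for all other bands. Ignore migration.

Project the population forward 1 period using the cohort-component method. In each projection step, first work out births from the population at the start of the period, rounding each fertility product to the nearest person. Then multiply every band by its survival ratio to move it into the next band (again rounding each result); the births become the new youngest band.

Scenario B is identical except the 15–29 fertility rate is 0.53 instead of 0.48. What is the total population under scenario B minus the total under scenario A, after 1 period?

After projecting period 1:
Births: 13400 × 0.48 = 6432
15–29: 10800 × 0.982 = 10606
30–44: 13400 × 0.967 = 12958
45–59: 10200 × 0.967 = 9863
60–74: 18000 × 0.965 = 17370
75–89: 12700 × 0.967 = 12281
90+: 12200 × 0.972 + 9800 × 0.528 = 11858 + 5174 = 17032
Population now: 0–14=6432, 15–29=10606, 30–44=12958, 45–59=9863, 60–74=17370, 75–89=12281, 90+=17032
Scenario A total after 1 period: 86542
Scenario B projection —
After projecting period 1:
Births: 13400 × 0.53 = 7102
15–29: 10800 × 0.982 = 10606
30–44: 13400 × 0.967 = 12958
45–59: 10200 × 0.967 = 9863
60–74: 18000 × 0.965 = 17370
75–89: 12700 × 0.967 = 12281
90+: 12200 × 0.972 + 9800 × 0.528 = 11858 + 5174 = 17032
Population now: 0–14=7102, 15–29=10606, 30–44=12958, 45–59=9863, 60–74=17370, 75–89=12281, 90+=17032
Scenario B total after 1 period: 87212
Difference B − A = 87212 − 86542 = 670

670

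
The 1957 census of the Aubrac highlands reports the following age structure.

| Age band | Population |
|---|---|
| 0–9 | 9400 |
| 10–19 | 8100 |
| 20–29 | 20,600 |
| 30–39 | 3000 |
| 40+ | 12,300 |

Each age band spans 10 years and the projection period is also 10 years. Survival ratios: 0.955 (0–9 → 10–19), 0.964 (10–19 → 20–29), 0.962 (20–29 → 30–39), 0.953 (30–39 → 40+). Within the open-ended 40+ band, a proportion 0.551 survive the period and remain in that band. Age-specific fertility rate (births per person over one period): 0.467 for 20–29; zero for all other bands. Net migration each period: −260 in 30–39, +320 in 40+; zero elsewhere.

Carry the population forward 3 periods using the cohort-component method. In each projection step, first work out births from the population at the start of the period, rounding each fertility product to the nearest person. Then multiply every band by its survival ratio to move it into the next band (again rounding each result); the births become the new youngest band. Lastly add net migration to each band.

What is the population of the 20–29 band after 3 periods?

8856

Call the groups 1 to 5, youngest first.
[period 1]
Births: 20600 × 0.467 = 9620
Group 2: 9400 × 0.955 = 8977
Group 3: 8100 × 0.964 = 7808
Group 4: 20600 × 0.962 = 19817
Group 5: 3000 × 0.953 + 12300 × 0.551 = 2859 + 6777 = 9636
Net migration: Group 4 − 260 → 19557; Group 5 + 320 → 9956
→ [9620, 8977, 7808, 19557, 9956]
[period 2]
Births: 7808 × 0.467 = 3646
Group 2: 9620 × 0.955 = 9187
Group 3: 8977 × 0.964 = 8654
Group 4: 7808 × 0.962 = 7511
Group 5: 19557 × 0.953 + 9956 × 0.551 = 18638 + 5486 = 24124
Net migration: Group 4 − 260 → 7251; Group 5 + 320 → 24444
→ [3646, 9187, 8654, 7251, 24444]
[period 3]
Births: 8654 × 0.467 = 4041
Group 2: 3646 × 0.955 = 3482
Group 3: 9187 × 0.964 = 8856
Group 4: 8654 × 0.962 = 8325
Group 5: 7251 × 0.953 + 24444 × 0.551 = 6910 + 13469 = 20379
Net migration: Group 4 − 260 → 8065; Group 5 + 320 → 20699
→ [4041, 3482, 8856, 8065, 20699]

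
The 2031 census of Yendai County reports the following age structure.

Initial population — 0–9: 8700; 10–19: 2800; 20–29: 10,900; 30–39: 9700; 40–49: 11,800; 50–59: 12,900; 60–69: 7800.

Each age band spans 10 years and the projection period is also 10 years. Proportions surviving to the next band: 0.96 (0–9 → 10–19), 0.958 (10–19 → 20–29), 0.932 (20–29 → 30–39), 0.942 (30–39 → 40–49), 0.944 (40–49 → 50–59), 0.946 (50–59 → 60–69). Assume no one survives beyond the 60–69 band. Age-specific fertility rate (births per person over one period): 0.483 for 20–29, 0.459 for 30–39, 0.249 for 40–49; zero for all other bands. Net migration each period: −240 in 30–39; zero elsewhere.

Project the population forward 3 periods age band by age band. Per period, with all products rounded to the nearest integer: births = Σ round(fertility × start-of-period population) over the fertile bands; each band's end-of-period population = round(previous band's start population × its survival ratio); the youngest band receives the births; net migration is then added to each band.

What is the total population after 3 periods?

— Period 1 —
Births: 10900 × 0.483 = 5265  |  9700 × 0.459 = 4452  |  11800 × 0.249 = 2938 ⇒ total 12655
10–19: 8700 × 0.96 = 8352
20–29: 2800 × 0.958 = 2682
30–39: 10900 × 0.932 = 10159
40–49: 9700 × 0.942 = 9137
50–59: 11800 × 0.944 = 11139
60–69: 12900 × 0.946 = 12203
Net migration: 30–39 − 240 → 9919
Giving 12655 / 8352 / 2682 / 9919 / 9137 / 11139 / 12203.
— Period 2 —
Births: 2682 × 0.483 = 1295  |  9919 × 0.459 = 4553  |  9137 × 0.249 = 2275 ⇒ total 8123
10–19: 12655 × 0.96 = 12149
20–29: 8352 × 0.958 = 8001
30–39: 2682 × 0.932 = 2500
40–49: 9919 × 0.942 = 9344
50–59: 9137 × 0.944 = 8625
60–69: 11139 × 0.946 = 10537
Net migration: 30–39 − 240 → 2260
Giving 8123 / 12149 / 8001 / 2260 / 9344 / 8625 / 10537.
— Period 3 —
Births: 8001 × 0.483 = 3864  |  2260 × 0.459 = 1037  |  9344 × 0.249 = 2327 ⇒ total 7228
10–19: 8123 × 0.96 = 7798
20–29: 12149 × 0.958 = 11639
30–39: 8001 × 0.932 = 7457
40–49: 2260 × 0.942 = 2129
50–59: 9344 × 0.944 = 8821
60–69: 8625 × 0.946 = 8159
Net migration: 30–39 − 240 → 7217
Giving 7228 / 7798 / 11639 / 7217 / 2129 / 8821 / 8159.
Total after period 3: 7228 + 7798 + 11639 + 7217 + 2129 + 8821 + 8159 = 52991

52991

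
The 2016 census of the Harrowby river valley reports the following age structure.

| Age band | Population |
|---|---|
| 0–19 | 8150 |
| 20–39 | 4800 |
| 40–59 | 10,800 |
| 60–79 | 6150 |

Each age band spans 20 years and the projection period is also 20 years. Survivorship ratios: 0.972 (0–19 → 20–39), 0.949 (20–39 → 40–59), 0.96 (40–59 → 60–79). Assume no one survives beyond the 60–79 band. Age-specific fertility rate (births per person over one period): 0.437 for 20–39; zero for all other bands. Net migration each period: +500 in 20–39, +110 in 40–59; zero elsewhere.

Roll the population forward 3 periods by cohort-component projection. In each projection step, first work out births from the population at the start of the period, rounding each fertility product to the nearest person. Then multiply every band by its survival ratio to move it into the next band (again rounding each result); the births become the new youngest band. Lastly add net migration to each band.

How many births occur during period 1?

Call the bands 1 to 4, youngest first.
Period 1.
Births: 4800 × 0.437 = 2098
Band 2: 8150 × 0.972 = 7922
Band 3: 4800 × 0.949 = 4555
Band 4: 10800 × 0.96 = 10368
Net migration: Band 2 + 500 → 8422; Band 3 + 110 → 4665
Giving 2098 / 8422 / 4665 / 10368.

2098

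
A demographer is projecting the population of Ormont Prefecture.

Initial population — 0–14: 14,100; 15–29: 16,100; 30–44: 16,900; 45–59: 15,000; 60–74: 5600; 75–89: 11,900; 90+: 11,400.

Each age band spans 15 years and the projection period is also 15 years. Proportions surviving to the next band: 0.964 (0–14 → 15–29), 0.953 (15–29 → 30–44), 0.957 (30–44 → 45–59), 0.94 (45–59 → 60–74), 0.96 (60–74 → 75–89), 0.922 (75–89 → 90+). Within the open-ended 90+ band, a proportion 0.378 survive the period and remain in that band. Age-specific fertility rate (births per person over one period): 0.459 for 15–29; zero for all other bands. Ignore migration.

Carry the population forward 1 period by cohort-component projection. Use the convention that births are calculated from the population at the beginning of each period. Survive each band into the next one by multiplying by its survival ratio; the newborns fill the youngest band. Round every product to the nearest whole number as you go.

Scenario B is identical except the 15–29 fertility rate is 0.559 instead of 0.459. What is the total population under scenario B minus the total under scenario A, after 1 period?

After projecting period 1:
Births: 16100 × 0.459 = 7390
15–29: 14100 × 0.964 = 13592
30–44: 16100 × 0.953 = 15343
45–59: 16900 × 0.957 = 16173
60–74: 15000 × 0.94 = 14100
75–89: 5600 × 0.96 = 5376
90+: 11900 × 0.922 + 11400 × 0.378 = 10972 + 4309 = 15281
Giving 7390 / 13592 / 15343 / 16173 / 14100 / 5376 / 15281.
Scenario A total after 1 period: 87255
Scenario B projection —
After projecting period 1:
Births: 16100 × 0.559 = 9000
15–29: 14100 × 0.964 = 13592
30–44: 16100 × 0.953 = 15343
45–59: 16900 × 0.957 = 16173
60–74: 15000 × 0.94 = 14100
75–89: 5600 × 0.96 = 5376
90+: 11900 × 0.922 + 11400 × 0.378 = 10972 + 4309 = 15281
Giving 9000 / 13592 / 15343 / 16173 / 14100 / 5376 / 15281.
Scenario B total after 1 period: 88865
Difference B − A = 88865 − 87255 = 1610

1610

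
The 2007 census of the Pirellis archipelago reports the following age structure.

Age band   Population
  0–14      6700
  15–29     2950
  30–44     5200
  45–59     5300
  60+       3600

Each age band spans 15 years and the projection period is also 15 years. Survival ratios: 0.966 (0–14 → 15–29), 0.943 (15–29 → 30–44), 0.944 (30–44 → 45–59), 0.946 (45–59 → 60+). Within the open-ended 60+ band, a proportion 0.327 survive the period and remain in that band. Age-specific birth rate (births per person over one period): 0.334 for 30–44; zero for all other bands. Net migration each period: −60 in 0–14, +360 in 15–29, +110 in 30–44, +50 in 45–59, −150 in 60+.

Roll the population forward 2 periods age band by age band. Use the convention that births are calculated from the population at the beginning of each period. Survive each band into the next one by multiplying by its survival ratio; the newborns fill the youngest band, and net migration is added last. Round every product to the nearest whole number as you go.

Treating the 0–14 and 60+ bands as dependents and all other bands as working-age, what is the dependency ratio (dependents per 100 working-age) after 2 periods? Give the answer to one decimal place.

Period 1.
Births: 5200 * 0.334 = 1737
15–29: 6700 * 0.966 = 6472
30–44: 2950 * 0.943 = 2782
45–59: 5200 * 0.944 = 4909
60+: 5300 * 0.946 + 3600 * 0.327 = 5014 + 1177 = 6191
Net migration: 0–14 − 60 → 1677; 15–29 + 360 → 6832; 30–44 + 110 → 2892; 45–59 + 50 → 4959; 60+ − 150 → 6041
Giving 1677 / 6832 / 2892 / 4959 / 6041.
Period 2.
Births: 2892 * 0.334 = 966
15–29: 1677 * 0.966 = 1620
30–44: 6832 * 0.943 = 6443
45–59: 2892 * 0.944 = 2730
60+: 4959 * 0.946 + 6041 * 0.327 = 4691 + 1975 = 6666
Net migration: 0–14 − 60 → 906; 15–29 + 360 → 1980; 30–44 + 110 → 6553; 45–59 + 50 → 2780; 60+ − 150 → 6516
Giving 906 / 1980 / 6553 / 2780 / 6516.
Dependents (band 0–14 + band 60+) = 906 + 6516 = 7422; working-age = 11313; ratio = 7422/11313 × 100 = 65.6

65.6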